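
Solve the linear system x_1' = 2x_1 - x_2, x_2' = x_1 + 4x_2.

x_1(t) = -C_1e^(3t) - C_2te^(3t) - 2C_2e^(3t), x_2(t) = C_1e^(3t) + C_2te^(3t) + 3C_2e^(3t)

Coefficient matrix A = [[2, -1], [1, 4]].
Characteristic polynomial det(A - λI) = λ^2 - 6λ + 9 = 0.
Single eigenvalue λ = 3 with algebraic multiplicity 2.
Eigenvector v = (-1,1); generalized eigenvector w with (A-λI)w=v is (-2,3).
General solution: e^(3t)[C_1·v + C_2·(t·v + w)].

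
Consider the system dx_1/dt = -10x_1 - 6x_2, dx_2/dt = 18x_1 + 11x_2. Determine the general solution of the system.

x_1(t) = -C_1e^(2t) - 2C_2e^(-t), x_2(t) = 2C_1e^(2t) + 3C_2e^(-t)

Coefficient matrix A = [[-10, -6], [18, 11]].
Characteristic polynomial det(A - λI) = λ^2 - λ - 2 = 0.
Eigenvalues λ = 2, -1.
For λ=2: (A-λI) row 1 is [-12, -6], so an eigenvector is (-1, 2).
For λ=-1: (A-λI) row 1 is [-9, -6], so an eigenvector is (-2, 3).
General solution: C_1e^(2t)(-1,2) + C_2e^(-t)(-2,3).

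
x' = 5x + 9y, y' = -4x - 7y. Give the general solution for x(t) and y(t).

x(t) = -3c_1e^(-t) - 3c_2te^(-t) + c_2e^(-t), y(t) = 2c_1e^(-t) + 2c_2te^(-t) - c_2e^(-t)

Coefficient matrix A = [[5, 9], [-4, -7]].
Characteristic polynomial det(A - λI) = λ^2 + 2λ + 1 = 0.
Single eigenvalue λ = -1 with algebraic multiplicity 2.
Eigenvector v = (-3,2); generalized eigenvector w with (A-λI)w=v is (1,-1).
General solution: e^(-t)[c_1·v + c_2·(t·v + w)].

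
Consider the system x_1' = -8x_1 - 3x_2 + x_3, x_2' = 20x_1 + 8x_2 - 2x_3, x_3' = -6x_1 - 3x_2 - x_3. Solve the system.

Coefficient matrix A = [[-8, -3, 1], [20, 8, -2], [-6, -3, -1]].
det(A - λI) = 0 gives eigenvalues λ = -2, 2, -1.
For λ=-2: eigenvector (1,-2,0).
For λ=2: eigenvector (-1,3,-1).
For λ=-1: eigenvector (1,-2,1).
General solution: c_1e^(-2t)(1,-2,0) + c_2e^(2t)(-1,3,-1) + c_3e^(-t)(1,-2,1).

x_1(t) = c_1e^(-2t) - c_2e^(2t) + c_3e^(-t), x_2(t) = -2c_1e^(-2t) + 3c_2e^(2t) - 2c_3e^(-t), x_3(t) = -c_2e^(2t) + c_3e^(-t)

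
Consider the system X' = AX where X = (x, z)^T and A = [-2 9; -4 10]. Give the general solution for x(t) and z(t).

Coefficient matrix A = [[-2, 9], [-4, 10]].
Characteristic polynomial det(A - λI) = λ^2 - 8λ + 16 = 0.
Single eigenvalue λ = 4 with algebraic multiplicity 2.
Eigenvector v = (-3,-2); generalized eigenvector w with (A-λI)w=v is (-1,-1).
General solution: e^(4t)[C_1·v + C_2·(t·v + w)].

x(t) = -3C_1e^(4t) - 3C_2te^(4t) - C_2e^(4t), z(t) = -2C_1e^(4t) - 2C_2te^(4t) - C_2e^(4t)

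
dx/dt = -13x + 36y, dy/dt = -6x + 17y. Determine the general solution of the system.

x(t) = 3K_1e^(-t) - 2K_2e^(5t), y(t) = K_1e^(-t) - K_2e^(5t)

Coefficient matrix A = [[-13, 36], [-6, 17]].
Characteristic polynomial det(A - λI) = λ^2 - 4λ - 5 = 0.
Eigenvalues λ = -1, 5.
For λ=-1: (A-λI) row 1 is [-12, 36], so an eigenvector is (3, 1).
For λ=5: (A-λI) row 1 is [-18, 36], so an eigenvector is (-2, -1).
General solution: K_1e^(-t)(3,1) + K_2e^(5t)(-2,-1).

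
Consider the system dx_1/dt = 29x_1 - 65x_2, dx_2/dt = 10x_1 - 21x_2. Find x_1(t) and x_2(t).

x_1(t) = 3c_1e^(4t)sin(5t) - 2c_1e^(4t)cos(5t) - 2c_2e^(4t)sin(5t) - 3c_2e^(4t)cos(5t), x_2(t) = c_1e^(4t)sin(5t) - c_1e^(4t)cos(5t) - c_2e^(4t)sin(5t) - c_2e^(4t)cos(5t)

Coefficient matrix A = [[29, -65], [10, -21]].
Characteristic polynomial det(A - λI) = λ^2 - 8λ + 41 = 0.
Eigenvalues λ = 4 ± 5i (complex conjugate pair).
For λ=4+5i: an eigenvector is (-2,-1) - i(3,1) = (-2 - 3i, -1 - i).
A real fundamental pair from Re and Im of e^((4+5i)t)v: X_1 = e^(4t)(cos(5t)·(-2,-1) + sin(5t)·(3,1)), X_2 = e^(4t)(sin(5t)·(-2,-1) - cos(5t)·(3,1)).
General solution: c_1X_1 + c_2X_2.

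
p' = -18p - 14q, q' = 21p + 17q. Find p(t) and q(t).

p(t) = C_1e^(-4t) + 2C_2e^(3t), q(t) = -C_1e^(-4t) - 3C_2e^(3t)

Coefficient matrix A = [[-18, -14], [21, 17]].
Characteristic polynomial det(A - λI) = λ^2 + λ - 12 = 0.
Eigenvalues λ = -4, 3.
For λ=-4: (A-λI) row 1 is [-14, -14], so an eigenvector is (1, -1).
For λ=3: (A-λI) row 1 is [-21, -14], so an eigenvector is (2, -3).
General solution: C_1e^(-4t)(1,-1) + C_2e^(3t)(2,-3).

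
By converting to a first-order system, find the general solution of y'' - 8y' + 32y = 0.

y(t) = K_1e^(4t)cos(4t) + K_2e^(4t)sin(4t)

Let x_1 = y, x_2 = y'. Then x_1' = x_2 and x_2' = -32x_1 + 8x_2.
A = [[0,1],[-32,8]]; det(A-λI) = λ^2 - 8λ + 32.
Eigenvalues λ = 4 ± 4i.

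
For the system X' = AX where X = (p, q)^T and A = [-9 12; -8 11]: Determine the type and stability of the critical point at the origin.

A = [[-9,12],[-8,11]]; det(A-λI) = λ^2 - 2λ - 3.
λ = -1, 3: opposite signs.

saddle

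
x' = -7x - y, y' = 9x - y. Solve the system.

x(t) = -C_1e^(-4t) - C_2te^(-4t), y(t) = 3C_1e^(-4t) + 3C_2te^(-4t) + C_2e^(-4t)

Coefficient matrix A = [[-7, -1], [9, -1]].
Characteristic polynomial det(A - λI) = λ^2 + 8λ + 16 = 0.
Single eigenvalue λ = -4 with algebraic multiplicity 2.
Eigenvector v = (-1,3); generalized eigenvector w with (A-λI)w=v is (0,1).
General solution: e^(-4t)[C_1·v + C_2·(t·v + w)].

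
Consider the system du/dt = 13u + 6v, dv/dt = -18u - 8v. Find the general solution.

u(t) = -2c_1e^(4t) - c_2e^(t), v(t) = 3c_1e^(4t) + 2c_2e^(t)

Coefficient matrix A = [[13, 6], [-18, -8]].
Characteristic polynomial det(A - λI) = λ^2 - 5λ + 4 = 0.
Eigenvalues λ = 4, 1.
For λ=4: (A-λI) row 1 is [9, 6], so an eigenvector is (-2, 3).
For λ=1: (A-λI) row 1 is [12, 6], so an eigenvector is (-1, 2).
General solution: c_1e^(4t)(-2,3) + c_2e^(t)(-1,2).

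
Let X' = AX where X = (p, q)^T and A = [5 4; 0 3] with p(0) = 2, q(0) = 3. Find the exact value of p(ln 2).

A = [[5,4],[0,3]]; eigenvalues λ = 3, 5.
Eigenvectors: (2,-1) for λ=3, (-1,0) for λ=5.
From the initial condition, c_1 = -3, c_2 = -8.
p(ln 2) = (-3)(2^3)(2) + (-8)(2^5)(-1) = 208.

208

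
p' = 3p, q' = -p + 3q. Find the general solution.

p(t) = -c_2e^(3t), q(t) = c_1e^(3t) + c_2te^(3t) - c_2e^(3t)

Coefficient matrix A = [[3, 0], [-1, 3]].
Characteristic polynomial det(A - λI) = λ^2 - 6λ + 9 = 0.
Single eigenvalue λ = 3 with algebraic multiplicity 2.
Eigenvector v = (0,1); generalized eigenvector w with (A-λI)w=v is (-1,-1).
General solution: e^(3t)[c_1·v + c_2·(t·v + w)].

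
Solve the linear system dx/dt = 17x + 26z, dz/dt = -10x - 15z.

Coefficient matrix A = [[17, 26], [-10, -15]].
Characteristic polynomial det(A - λI) = λ^2 - 2λ + 5 = 0.
Eigenvalues λ = 1 ± 2i (complex conjugate pair).
For λ=1+2i: an eigenvector is (-2,1) - i(-3,2) = (-2 + 3i, 1 - 2i).
A real fundamental pair from Re and Im of e^((1+2i)t)v: X_1 = e^(t)(cos(2t)·(-2,1) + sin(2t)·(-3,2)), X_2 = e^(t)(sin(2t)·(-2,1) - cos(2t)·(-3,2)).
General solution: C_1X_1 + C_2X_2.

x(t) = -3C_1e^(t)sin(2t) - 2C_1e^(t)cos(2t) - 2C_2e^(t)sin(2t) + 3C_2e^(t)cos(2t), z(t) = 2C_1e^(t)sin(2t) + C_1e^(t)cos(2t) + C_2e^(t)sin(2t) - 2C_2e^(t)cos(2t)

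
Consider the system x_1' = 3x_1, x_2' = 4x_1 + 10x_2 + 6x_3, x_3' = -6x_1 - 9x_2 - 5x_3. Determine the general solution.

x_1(t) = c_1e^(3t), x_2(t) = 2c_1e^(3t) - c_2e^(4t) + 2c_3e^(t), x_3(t) = -3c_1e^(3t) + c_2e^(4t) - 3c_3e^(t)

Coefficient matrix A = [[3, 0, 0], [4, 10, 6], [-6, -9, -5]].
det(A - λI) = 0 gives eigenvalues λ = 3, 4, 1.
For λ=3: eigenvector (1,2,-3).
For λ=4: eigenvector (0,-1,1).
For λ=1: eigenvector (0,2,-3).
General solution: c_1e^(3t)(1,2,-3) + c_2e^(4t)(0,-1,1) + c_3e^(t)(0,2,-3).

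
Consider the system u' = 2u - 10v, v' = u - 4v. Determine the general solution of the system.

u(t) = 3C_1e^(-t)sin(t) + C_1e^(-t)cos(t) + C_2e^(-t)sin(t) - 3C_2e^(-t)cos(t), v(t) = C_1e^(-t)sin(t) - C_2e^(-t)cos(t)

Coefficient matrix A = [[2, -10], [1, -4]].
Characteristic polynomial det(A - λI) = λ^2 + 2λ + 2 = 0.
Eigenvalues λ = -1 ± i (complex conjugate pair).
For λ=-1+i: an eigenvector is (1,0) - i(3,1) = (1 - 3i, 0 - i).
A real fundamental pair from Re and Im of e^((-1+i)t)v: X_1 = e^(-t)(cos(t)·(1,0) + sin(t)·(3,1)), X_2 = e^(-t)(sin(t)·(1,0) - cos(t)·(3,1)).
General solution: C_1X_1 + C_2X_2.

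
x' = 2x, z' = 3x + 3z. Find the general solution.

Coefficient matrix A = [[2, 0], [3, 3]].
Characteristic polynomial det(A - λI) = λ^2 - 5λ + 6 = 0.
Eigenvalues λ = 3, 2.
For λ=3: (A-λI) row 1 is [-1, 0], so an eigenvector is (0, -1).
For λ=2: (A-λI) row 2 is [3, 1], so an eigenvector is (-1, 3).
General solution: c_1e^(3t)(0,-1) + c_2e^(2t)(-1,3).

x(t) = -c_2e^(2t), z(t) = -c_1e^(3t) + 3c_2e^(2t)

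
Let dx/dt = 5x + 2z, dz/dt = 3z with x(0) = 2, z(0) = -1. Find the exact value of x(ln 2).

A = [[5,2],[0,3]]; eigenvalues λ = 3, 5.
Eigenvectors: (-1,1) for λ=3, (-1,0) for λ=5.
From the initial condition, c_1 = -1, c_2 = -1.
x(ln 2) = (-1)(2^3)(-1) + (-1)(2^5)(-1) = 40.

40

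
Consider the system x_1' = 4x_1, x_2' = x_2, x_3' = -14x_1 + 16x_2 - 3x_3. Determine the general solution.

Coefficient matrix A = [[4, 0, 0], [0, 1, 0], [-14, 16, -3]].
det(A - λI) = 0 gives eigenvalues λ = 4, 1, -3.
For λ=4: eigenvector (1,0,-2).
For λ=1: eigenvector (0,1,4).
For λ=-3: eigenvector (0,0,1).
General solution: K_1e^(4t)(1,0,-2) + K_2e^(t)(0,1,4) + K_3e^(-3t)(0,0,1).

x_1(t) = K_1e^(4t), x_2(t) = K_2e^(t), x_3(t) = -2K_1e^(4t) + 4K_2e^(t) + K_3e^(-3t)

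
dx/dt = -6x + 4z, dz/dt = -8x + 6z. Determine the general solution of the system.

Coefficient matrix A = [[-6, 4], [-8, 6]].
Characteristic polynomial det(A - λI) = λ^2 - 4 = 0.
Eigenvalues λ = -2, 2.
For λ=-2: (A-λI) row 1 is [-4, 4], so an eigenvector is (1, 1).
For λ=2: (A-λI) row 1 is [-8, 4], so an eigenvector is (-1, -2).
General solution: c_1e^(-2t)(1,1) + c_2e^(2t)(-1,-2).

x(t) = c_1e^(-2t) - c_2e^(2t), z(t) = c_1e^(-2t) - 2c_2e^(2t)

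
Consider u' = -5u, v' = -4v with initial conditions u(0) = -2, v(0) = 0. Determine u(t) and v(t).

u(t) = -2e^(-5t), v(t) = 0

Coefficient matrix A = [[-5, 0], [0, -4]].
Characteristic polynomial det(A - λI) = λ^2 + 9λ + 20 = 0.
Eigenvalues λ = -4, -5.
For λ=-4: (A-λI) row 1 is [-1, 0], so an eigenvector is (0, 1).
For λ=-5: (A-λI) row 2 is [0, 1], so an eigenvector is (-1, 0).
General solution: C_1e^(-4t)(0,1) + C_2e^(-5t)(-1,0).
Applying u(0)=-2, v(0)=0 gives C_1=0, C_2=2.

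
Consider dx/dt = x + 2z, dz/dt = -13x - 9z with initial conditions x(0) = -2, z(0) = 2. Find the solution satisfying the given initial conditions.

Coefficient matrix A = [[1, 2], [-13, -9]].
Characteristic polynomial det(A - λI) = λ^2 + 8λ + 17 = 0.
Eigenvalues λ = -4 ± i (complex conjugate pair).
For λ=-4+i: an eigenvector is (1,-2) - i(1,-3) = (1 - i, -2 + 3i).
A real fundamental pair from Re and Im of e^((-4+i)t)v: X_1 = e^(-4t)(cos(t)·(1,-2) + sin(t)·(1,-3)), X_2 = e^(-4t)(sin(t)·(1,-2) - cos(t)·(1,-3)).
General solution: K_1X_1 + K_2X_2.
Applying x(0)=-2, z(0)=2 gives K_1=-4, K_2=-2.

x(t) = -6e^(-4t)sin(t) - 2e^(-4t)cos(t), z(t) = 16e^(-4t)sin(t) + 2e^(-4t)cos(t)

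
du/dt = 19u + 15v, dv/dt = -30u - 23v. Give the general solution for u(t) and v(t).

u(t) = C_1e^(-2t)sin(3t) - 2C_1e^(-2t)cos(3t) - 2C_2e^(-2t)sin(3t) - C_2e^(-2t)cos(3t), v(t) = -C_1e^(-2t)sin(3t) + 3C_1e^(-2t)cos(3t) + 3C_2e^(-2t)sin(3t) + C_2e^(-2t)cos(3t)

Coefficient matrix A = [[19, 15], [-30, -23]].
Characteristic polynomial det(A - λI) = λ^2 + 4λ + 13 = 0.
Eigenvalues λ = -2 ± 3i (complex conjugate pair).
For λ=-2+3i: an eigenvector is (-2,3) - i(1,-1) = (-2 - i, 3 + i).
A real fundamental pair from Re and Im of e^((-2+3i)t)v: X_1 = e^(-2t)(cos(3t)·(-2,3) + sin(3t)·(1,-1)), X_2 = e^(-2t)(sin(3t)·(-2,3) - cos(3t)·(1,-1)).
General solution: C_1X_1 + C_2X_2.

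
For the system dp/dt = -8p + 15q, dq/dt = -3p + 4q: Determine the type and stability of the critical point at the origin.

A = [[-8,15],[-3,4]]; det(A-λI) = λ^2 + 4λ + 13.
λ = -2 ± 3i: negative real part.

stable spiral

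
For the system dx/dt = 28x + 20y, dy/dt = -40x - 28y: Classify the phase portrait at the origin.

A = [[28,20],[-40,-28]]; det(A-λI) = λ^2 + 16.
λ = 0 ± 4i: zero real part.

center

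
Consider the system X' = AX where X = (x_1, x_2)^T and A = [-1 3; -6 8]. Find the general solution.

x_1(t) = c_1e^(2t) + c_2e^(5t), x_2(t) = c_1e^(2t) + 2c_2e^(5t)

Coefficient matrix A = [[-1, 3], [-6, 8]].
Characteristic polynomial det(A - λI) = λ^2 - 7λ + 10 = 0.
Eigenvalues λ = 2, 5.
For λ=2: (A-λI) row 1 is [-3, 3], so an eigenvector is (1, 1).
For λ=5: (A-λI) row 1 is [-6, 3], so an eigenvector is (1, 2).
General solution: c_1e^(2t)(1,1) + c_2e^(5t)(1,2).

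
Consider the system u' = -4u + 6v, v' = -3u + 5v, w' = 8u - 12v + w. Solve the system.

Coefficient matrix A = [[-4, 6, 0], [-3, 5, 0], [8, -12, 1]].
det(A - λI) = 0 gives eigenvalues λ = -1, 1, 2.
For λ=-1: eigenvector (2,1,-2).
For λ=1: eigenvector (0,0,1).
For λ=2: eigenvector (1,1,-4).
General solution: K_1e^(-t)(2,1,-2) + K_2e^(t)(0,0,1) + K_3e^(2t)(1,1,-4).

u(t) = 2K_1e^(-t) + K_3e^(2t), v(t) = K_1e^(-t) + K_3e^(2t), w(t) = -2K_1e^(-t) + K_2e^(t) - 4K_3e^(2t)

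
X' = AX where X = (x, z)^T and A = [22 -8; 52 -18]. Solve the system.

Coefficient matrix A = [[22, -8], [52, -18]].
Characteristic polynomial det(A - λI) = λ^2 - 4λ + 20 = 0.
Eigenvalues λ = 2 ± 4i (complex conjugate pair).
For λ=2+4i: an eigenvector is (1,3) - i(-1,-2) = (1 + i, 3 + 2i).
A real fundamental pair from Re and Im of e^((2+4i)t)v: X_1 = e^(2t)(cos(4t)·(1,3) + sin(4t)·(-1,-2)), X_2 = e^(2t)(sin(4t)·(1,3) - cos(4t)·(-1,-2)).
General solution: c_1X_1 + c_2X_2.

x(t) = -c_1e^(2t)sin(4t) + c_1e^(2t)cos(4t) + c_2e^(2t)sin(4t) + c_2e^(2t)cos(4t), z(t) = -2c_1e^(2t)sin(4t) + 3c_1e^(2t)cos(4t) + 3c_2e^(2t)sin(4t) + 2c_2e^(2t)cos(4t)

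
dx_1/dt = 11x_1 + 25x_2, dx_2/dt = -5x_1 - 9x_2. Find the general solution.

Coefficient matrix A = [[11, 25], [-5, -9]].
Characteristic polynomial det(A - λI) = λ^2 - 2λ + 26 = 0.
Eigenvalues λ = 1 ± 5i (complex conjugate pair).
For λ=1+5i: an eigenvector is (-1,0) - i(-2,1) = (-1 + 2i, 0 - i).
A real fundamental pair from Re and Im of e^((1+5i)t)v: X_1 = e^(t)(cos(5t)·(-1,0) + sin(5t)·(-2,1)), X_2 = e^(t)(sin(5t)·(-1,0) - cos(5t)·(-2,1)).
General solution: K_1X_1 + K_2X_2.

x_1(t) = -2K_1e^(t)sin(5t) - K_1e^(t)cos(5t) - K_2e^(t)sin(5t) + 2K_2e^(t)cos(5t), x_2(t) = K_1e^(t)sin(5t) - K_2e^(t)cos(5t)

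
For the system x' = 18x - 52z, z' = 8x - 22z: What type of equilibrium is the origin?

A = [[18,-52],[8,-22]]; det(A-λI) = λ^2 + 4λ + 20.
λ = -2 ± 4i: negative real part.

stable spiral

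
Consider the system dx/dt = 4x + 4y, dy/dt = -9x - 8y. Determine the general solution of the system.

x(t) = 2c_1e^(-2t) + 2c_2te^(-2t) + c_2e^(-2t), y(t) = -3c_1e^(-2t) - 3c_2te^(-2t) - c_2e^(-2t)

Coefficient matrix A = [[4, 4], [-9, -8]].
Characteristic polynomial det(A - λI) = λ^2 + 4λ + 4 = 0.
Single eigenvalue λ = -2 with algebraic multiplicity 2.
Eigenvector v = (2,-3); generalized eigenvector w with (A-λI)w=v is (1,-1).
General solution: e^(-2t)[c_1·v + c_2·(t·v + w)].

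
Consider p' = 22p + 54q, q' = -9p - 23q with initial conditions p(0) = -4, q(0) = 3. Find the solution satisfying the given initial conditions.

p(t) = 6e^(4t) - 10e^(-5t), q(t) = -2e^(4t) + 5e^(-5t)

Coefficient matrix A = [[22, 54], [-9, -23]].
Characteristic polynomial det(A - λI) = λ^2 + λ - 20 = 0.
Eigenvalues λ = -5, 4.
For λ=-5: (A-λI) row 1 is [27, 54], so an eigenvector is (2, -1).
For λ=4: (A-λI) row 1 is [18, 54], so an eigenvector is (-3, 1).
General solution: c_1e^(-5t)(2,-1) + c_2e^(4t)(-3,1).
Applying p(0)=-4, q(0)=3 gives c_1=-5, c_2=-2.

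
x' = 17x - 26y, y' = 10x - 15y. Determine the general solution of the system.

x(t) = 3C_1e^(t)sin(2t) + 2C_1e^(t)cos(2t) + 2C_2e^(t)sin(2t) - 3C_2e^(t)cos(2t), y(t) = 2C_1e^(t)sin(2t) + C_1e^(t)cos(2t) + C_2e^(t)sin(2t) - 2C_2e^(t)cos(2t)

Coefficient matrix A = [[17, -26], [10, -15]].
Characteristic polynomial det(A - λI) = λ^2 - 2λ + 5 = 0.
Eigenvalues λ = 1 ± 2i (complex conjugate pair).
For λ=1+2i: an eigenvector is (2,1) - i(3,2) = (2 - 3i, 1 - 2i).
A real fundamental pair from Re and Im of e^((1+2i)t)v: X_1 = e^(t)(cos(2t)·(2,1) + sin(2t)·(3,2)), X_2 = e^(t)(sin(2t)·(2,1) - cos(2t)·(3,2)).
General solution: C_1X_1 + C_2X_2.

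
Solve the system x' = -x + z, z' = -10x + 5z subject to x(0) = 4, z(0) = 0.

x(t) = -12e^(2t)sin(t) + 4e^(2t)cos(t), z(t) = -40e^(2t)sin(t)

Coefficient matrix A = [[-1, 1], [-10, 5]].
Characteristic polynomial det(A - λI) = λ^2 - 4λ + 5 = 0.
Eigenvalues λ = 2 ± i (complex conjugate pair).
For λ=2+i: an eigenvector is (0,-1) - i(-1,-3) = (0 + i, -1 + 3i).
A real fundamental pair from Re and Im of e^((2+i)t)v: X_1 = e^(2t)(cos(t)·(0,-1) + sin(t)·(-1,-3)), X_2 = e^(2t)(sin(t)·(0,-1) - cos(t)·(-1,-3)).
General solution: K_1X_1 + K_2X_2.
Applying x(0)=4, z(0)=0 gives K_1=12, K_2=4.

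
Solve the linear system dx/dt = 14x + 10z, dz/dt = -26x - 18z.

Coefficient matrix A = [[14, 10], [-26, -18]].
Characteristic polynomial det(A - λI) = λ^2 + 4λ + 8 = 0.
Eigenvalues λ = -2 ± 2i (complex conjugate pair).
For λ=-2+2i: an eigenvector is (-1,2) - i(2,-3) = (-1 - 2i, 2 + 3i).
A real fundamental pair from Re and Im of e^((-2+2i)t)v: X_1 = e^(-2t)(cos(2t)·(-1,2) + sin(2t)·(2,-3)), X_2 = e^(-2t)(sin(2t)·(-1,2) - cos(2t)·(2,-3)).
General solution: c_1X_1 + c_2X_2.

x(t) = 2c_1e^(-2t)sin(2t) - c_1e^(-2t)cos(2t) - c_2e^(-2t)sin(2t) - 2c_2e^(-2t)cos(2t), z(t) = -3c_1e^(-2t)sin(2t) + 2c_1e^(-2t)cos(2t) + 2c_2e^(-2t)sin(2t) + 3c_2e^(-2t)cos(2t)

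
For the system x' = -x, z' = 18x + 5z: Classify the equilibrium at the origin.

A = [[-1,0],[18,5]]; det(A-λI) = λ^2 - 4λ - 5.
λ = 5, -1: opposite signs.

saddle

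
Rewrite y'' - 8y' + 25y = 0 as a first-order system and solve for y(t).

y(t) = c_1e^(4t)cos(3t) + c_2e^(4t)sin(3t)

Let x_1 = y, x_2 = y'. Then x_1' = x_2 and x_2' = -25x_1 + 8x_2.
A = [[0,1],[-25,8]]; det(A-λI) = λ^2 - 8λ + 25.
Eigenvalues λ = 4 ± 3i.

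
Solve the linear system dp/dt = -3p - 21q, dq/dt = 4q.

Coefficient matrix A = [[-3, -21], [0, 4]].
Characteristic polynomial det(A - λI) = λ^2 - λ - 12 = 0.
Eigenvalues λ = 4, -3.
For λ=4: (A-λI) row 1 is [-7, -21], so an eigenvector is (3, -1).
For λ=-3: (A-λI) row 1 is [0, -21], so an eigenvector is (1, 0).
General solution: c_1e^(4t)(3,-1) + c_2e^(-3t)(1,0).

p(t) = 3c_1e^(4t) + c_2e^(-3t), q(t) = -c_1e^(4t)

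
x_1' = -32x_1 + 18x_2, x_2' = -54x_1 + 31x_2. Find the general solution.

x_1(t) = -K_1e^(4t) - 2K_2e^(-5t), x_2(t) = -2K_1e^(4t) - 3K_2e^(-5t)

Coefficient matrix A = [[-32, 18], [-54, 31]].
Characteristic polynomial det(A - λI) = λ^2 + λ - 20 = 0.
Eigenvalues λ = 4, -5.
For λ=4: (A-λI) row 1 is [-36, 18], so an eigenvector is (-1, -2).
For λ=-5: (A-λI) row 1 is [-27, 18], so an eigenvector is (-2, -3).
General solution: K_1e^(4t)(-1,-2) + K_2e^(-5t)(-2,-3).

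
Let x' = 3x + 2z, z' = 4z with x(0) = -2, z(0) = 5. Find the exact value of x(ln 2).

64

A = [[3,2],[0,4]]; eigenvalues λ = 4, 3.
Eigenvectors: (-2,-1) for λ=4, (1,0) for λ=3.
From the initial condition, c_1 = -5, c_2 = -12.
x(ln 2) = (-5)(2^4)(-2) + (-12)(2^3)(1) = 64.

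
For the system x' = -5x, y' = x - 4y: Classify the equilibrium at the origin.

A = [[-5,0],[1,-4]]; det(A-λI) = λ^2 + 9λ + 20.
λ = -5, -4: both negative.

stable node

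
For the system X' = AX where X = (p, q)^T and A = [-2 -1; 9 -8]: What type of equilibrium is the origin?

stable improper node

A = [[-2,-1],[9,-8]]; det(A-λI) = λ^2 + 10λ + 25.
repeated λ = -5 with a single eigenvector.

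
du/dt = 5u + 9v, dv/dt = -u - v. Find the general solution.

Coefficient matrix A = [[5, 9], [-1, -1]].
Characteristic polynomial det(A - λI) = λ^2 - 4λ + 4 = 0.
Single eigenvalue λ = 2 with algebraic multiplicity 2.
Eigenvector v = (-3,1); generalized eigenvector w with (A-λI)w=v is (-1,0).
General solution: e^(2t)[c_1·v + c_2·(t·v + w)].

u(t) = -3c_1e^(2t) - 3c_2te^(2t) - c_2e^(2t), v(t) = c_1e^(2t) + c_2te^(2t)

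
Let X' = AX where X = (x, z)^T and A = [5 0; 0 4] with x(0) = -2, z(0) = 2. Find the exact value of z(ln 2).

32

A = [[5,0],[0,4]]; eigenvalues λ = 4, 5.
Eigenvectors: (0,-1) for λ=4, (1,0) for λ=5.
From the initial condition, c_1 = -2, c_2 = -2.
z(ln 2) = (-2)(2^4)(-1) + (-2)(2^5)(0) = 32.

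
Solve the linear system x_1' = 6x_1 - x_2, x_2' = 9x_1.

Coefficient matrix A = [[6, -1], [9, 0]].
Characteristic polynomial det(A - λI) = λ^2 - 6λ + 9 = 0.
Single eigenvalue λ = 3 with algebraic multiplicity 2.
Eigenvector v = (-1,-3); generalized eigenvector w with (A-λI)w=v is (0,1).
General solution: e^(3t)[K_1·v + K_2·(t·v + w)].

x_1(t) = -K_1e^(3t) - K_2te^(3t), x_2(t) = -3K_1e^(3t) - 3K_2te^(3t) + K_2e^(3t)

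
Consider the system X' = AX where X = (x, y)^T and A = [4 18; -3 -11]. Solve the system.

Coefficient matrix A = [[4, 18], [-3, -11]].
Characteristic polynomial det(A - λI) = λ^2 + 7λ + 10 = 0.
Eigenvalues λ = -2, -5.
For λ=-2: (A-λI) row 1 is [6, 18], so an eigenvector is (3, -1).
For λ=-5: (A-λI) row 1 is [9, 18], so an eigenvector is (-2, 1).
General solution: c_1e^(-2t)(3,-1) + c_2e^(-5t)(-2,1).

x(t) = 3c_1e^(-2t) - 2c_2e^(-5t), y(t) = -c_1e^(-2t) + c_2e^(-5t)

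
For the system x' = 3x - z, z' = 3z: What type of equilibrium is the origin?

A = [[3,-1],[0,3]]; det(A-λI) = λ^2 - 6λ + 9.
repeated λ = 3 with a single eigenvector.

unstable improper node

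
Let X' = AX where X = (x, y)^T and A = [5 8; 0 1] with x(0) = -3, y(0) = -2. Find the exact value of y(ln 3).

A = [[5,8],[0,1]]; eigenvalues λ = 5, 1.
Eigenvectors: (1,0) for λ=5, (-2,1) for λ=1.
From the initial condition, c_1 = -7, c_2 = -2.
y(ln 3) = (-7)(3^5)(0) + (-2)(3^1)(1) = -6.

-6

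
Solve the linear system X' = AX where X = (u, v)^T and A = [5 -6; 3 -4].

Coefficient matrix A = [[5, -6], [3, -4]].
Characteristic polynomial det(A - λI) = λ^2 - λ - 2 = 0.
Eigenvalues λ = -1, 2.
For λ=-1: (A-λI) row 1 is [6, -6], so an eigenvector is (-1, -1).
For λ=2: (A-λI) row 1 is [3, -6], so an eigenvector is (-2, -1).
General solution: C_1e^(-t)(-1,-1) + C_2e^(2t)(-2,-1).

u(t) = -C_1e^(-t) - 2C_2e^(2t), v(t) = -C_1e^(-t) - C_2e^(2t)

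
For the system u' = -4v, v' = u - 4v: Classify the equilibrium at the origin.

stable improper node

A = [[0,-4],[1,-4]]; det(A-λI) = λ^2 + 4λ + 4.
repeated λ = -2 with a single eigenvector.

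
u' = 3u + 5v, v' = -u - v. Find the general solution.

Coefficient matrix A = [[3, 5], [-1, -1]].
Characteristic polynomial det(A - λI) = λ^2 - 2λ + 2 = 0.
Eigenvalues λ = 1 ± i (complex conjugate pair).
For λ=1+i: an eigenvector is (-1,0) - i(-2,1) = (-1 + 2i, 0 - i).
A real fundamental pair from Re and Im of e^((1+i)t)v: X_1 = e^(t)(cos(t)·(-1,0) + sin(t)·(-2,1)), X_2 = e^(t)(sin(t)·(-1,0) - cos(t)·(-2,1)).
General solution: c_1X_1 + c_2X_2.

u(t) = -2c_1e^(t)sin(t) - c_1e^(t)cos(t) - c_2e^(t)sin(t) + 2c_2e^(t)cos(t), v(t) = c_1e^(t)sin(t) - c_2e^(t)cos(t)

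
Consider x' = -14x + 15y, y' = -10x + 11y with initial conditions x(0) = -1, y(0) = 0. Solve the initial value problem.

Coefficient matrix A = [[-14, 15], [-10, 11]].
Characteristic polynomial det(A - λI) = λ^2 + 3λ - 4 = 0.
Eigenvalues λ = 1, -4.
For λ=1: (A-λI) row 1 is [-15, 15], so an eigenvector is (1, 1).
For λ=-4: (A-λI) row 1 is [-10, 15], so an eigenvector is (-3, -2).
General solution: c_1e^(t)(1,1) + c_2e^(-4t)(-3,-2).
Applying x(0)=-1, y(0)=0 gives c_1=2, c_2=1.

x(t) = 2e^(t) - 3e^(-4t), y(t) = 2e^(t) - 2e^(-4t)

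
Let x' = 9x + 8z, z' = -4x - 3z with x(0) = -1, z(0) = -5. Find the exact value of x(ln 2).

-362

A = [[9,8],[-4,-3]]; eigenvalues λ = 5, 1.
Eigenvectors: (-2,1) for λ=5, (1,-1) for λ=1.
From the initial condition, c_1 = 6, c_2 = 11.
x(ln 2) = (6)(2^5)(-2) + (11)(2^1)(1) = -362.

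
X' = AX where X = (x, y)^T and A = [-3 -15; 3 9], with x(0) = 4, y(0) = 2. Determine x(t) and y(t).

x(t) = -18e^(3t)sin(3t) + 4e^(3t)cos(3t), y(t) = 8e^(3t)sin(3t) + 2e^(3t)cos(3t)

Coefficient matrix A = [[-3, -15], [3, 9]].
Characteristic polynomial det(A - λI) = λ^2 - 6λ + 18 = 0.
Eigenvalues λ = 3 ± 3i (complex conjugate pair).
For λ=3+3i: an eigenvector is (2,-1) - i(1,0) = (2 - i, -1).
A real fundamental pair from Re and Im of e^((3+3i)t)v: X_1 = e^(3t)(cos(3t)·(2,-1) + sin(3t)·(1,0)), X_2 = e^(3t)(sin(3t)·(2,-1) - cos(3t)·(1,0)).
General solution: c_1X_1 + c_2X_2.
Applying x(0)=4, y(0)=2 gives c_1=-2, c_2=-8.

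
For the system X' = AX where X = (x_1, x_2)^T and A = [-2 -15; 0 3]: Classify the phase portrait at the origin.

A = [[-2,-15],[0,3]]; det(A-λI) = λ^2 - λ - 6.
λ = 3, -2: opposite signs.

saddle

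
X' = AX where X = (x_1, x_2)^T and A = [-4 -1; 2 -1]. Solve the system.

x_1(t) = c_1e^(-3t) + c_2e^(-2t), x_2(t) = -c_1e^(-3t) - 2c_2e^(-2t)

Coefficient matrix A = [[-4, -1], [2, -1]].
Characteristic polynomial det(A - λI) = λ^2 + 5λ + 6 = 0.
Eigenvalues λ = -3, -2.
For λ=-3: (A-λI) row 1 is [-1, -1], so an eigenvector is (1, -1).
For λ=-2: (A-λI) row 1 is [-2, -1], so an eigenvector is (1, -2).
General solution: c_1e^(-3t)(1,-1) + c_2e^(-2t)(1,-2).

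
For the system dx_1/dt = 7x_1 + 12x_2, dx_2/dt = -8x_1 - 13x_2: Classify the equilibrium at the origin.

stable node

A = [[7,12],[-8,-13]]; det(A-λI) = λ^2 + 6λ + 5.
λ = -5, -1: both negative.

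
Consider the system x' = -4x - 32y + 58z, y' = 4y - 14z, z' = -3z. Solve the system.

x(t) = -6C_1e^(-3t) - 4C_2e^(4t) + C_3e^(-4t), y(t) = 2C_1e^(-3t) + C_2e^(4t), z(t) = C_1e^(-3t)

Coefficient matrix A = [[-4, -32, 58], [0, 4, -14], [0, 0, -3]].
det(A - λI) = 0 gives eigenvalues λ = -3, 4, -4.
For λ=-3: eigenvector (-6,2,1).
For λ=4: eigenvector (-4,1,0).
For λ=-4: eigenvector (1,0,0).
General solution: C_1e^(-3t)(-6,2,1) + C_2e^(4t)(-4,1,0) + C_3e^(-4t)(1,0,0).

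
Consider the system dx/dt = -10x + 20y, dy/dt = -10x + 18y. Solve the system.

x(t) = -3c_1e^(4t)sin(2t) - c_1e^(4t)cos(2t) - c_2e^(4t)sin(2t) + 3c_2e^(4t)cos(2t), y(t) = -2c_1e^(4t)sin(2t) - c_1e^(4t)cos(2t) - c_2e^(4t)sin(2t) + 2c_2e^(4t)cos(2t)

Coefficient matrix A = [[-10, 20], [-10, 18]].
Characteristic polynomial det(A - λI) = λ^2 - 8λ + 20 = 0.
Eigenvalues λ = 4 ± 2i (complex conjugate pair).
For λ=4+2i: an eigenvector is (-1,-1) - i(-3,-2) = (-1 + 3i, -1 + 2i).
A real fundamental pair from Re and Im of e^((4+2i)t)v: X_1 = e^(4t)(cos(2t)·(-1,-1) + sin(2t)·(-3,-2)), X_2 = e^(4t)(sin(2t)·(-1,-1) - cos(2t)·(-3,-2)).
General solution: c_1X_1 + c_2X_2.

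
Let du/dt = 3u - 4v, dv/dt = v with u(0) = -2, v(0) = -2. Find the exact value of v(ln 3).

A = [[3,-4],[0,1]]; eigenvalues λ = 3, 1.
Eigenvectors: (-1,0) for λ=3, (2,1) for λ=1.
From the initial condition, c_1 = -2, c_2 = -2.
v(ln 3) = (-2)(3^3)(0) + (-2)(3^1)(1) = -6.

-6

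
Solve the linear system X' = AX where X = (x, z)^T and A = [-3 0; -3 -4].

x(t) = -K_2e^(-3t), z(t) = -K_1e^(-4t) + 3K_2e^(-3t)

Coefficient matrix A = [[-3, 0], [-3, -4]].
Characteristic polynomial det(A - λI) = λ^2 + 7λ + 12 = 0.
Eigenvalues λ = -4, -3.
For λ=-4: (A-λI) row 1 is [1, 0], so an eigenvector is (0, -1).
For λ=-3: (A-λI) row 2 is [-3, -1], so an eigenvector is (-1, 3).
General solution: K_1e^(-4t)(0,-1) + K_2e^(-3t)(-1,3).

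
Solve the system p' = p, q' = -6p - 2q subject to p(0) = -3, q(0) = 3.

Coefficient matrix A = [[1, 0], [-6, -2]].
Characteristic polynomial det(A - λI) = λ^2 + λ - 2 = 0.
Eigenvalues λ = 1, -2.
For λ=1: (A-λI) row 2 is [-6, -3], so an eigenvector is (1, -2).
For λ=-2: (A-λI) row 1 is [3, 0], so an eigenvector is (0, -1).
General solution: c_1e^(t)(1,-2) + c_2e^(-2t)(0,-1).
Applying p(0)=-3, q(0)=3 gives c_1=-3, c_2=3.

p(t) = -3e^(t), q(t) = 6e^(t) - 3e^(-2t)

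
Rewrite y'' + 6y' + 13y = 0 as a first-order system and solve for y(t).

Let x_1 = y, x_2 = y'. Then x_1' = x_2 and x_2' = -13x_1 - 6x_2.
A = [[0,1],[-13,-6]]; det(A-λI) = λ^2 + 6λ + 13.
Eigenvalues λ = -3 ± 2i.

y(t) = c_1e^(-3t)cos(2t) + c_2e^(-3t)sin(2t)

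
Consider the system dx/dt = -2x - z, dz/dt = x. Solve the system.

x(t) = C_1e^(-t) + C_2te^(-t) - 3C_2e^(-t), z(t) = -C_1e^(-t) - C_2te^(-t) + 2C_2e^(-t)

Coefficient matrix A = [[-2, -1], [1, 0]].
Characteristic polynomial det(A - λI) = λ^2 + 2λ + 1 = 0.
Single eigenvalue λ = -1 with algebraic multiplicity 2.
Eigenvector v = (1,-1); generalized eigenvector w with (A-λI)w=v is (-3,2).
General solution: e^(-t)[C_1·v + C_2·(t·v + w)].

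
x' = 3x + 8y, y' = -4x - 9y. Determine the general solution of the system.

x(t) = C_1e^(-5t) + 2C_2e^(-t), y(t) = -C_1e^(-5t) - C_2e^(-t)

Coefficient matrix A = [[3, 8], [-4, -9]].
Characteristic polynomial det(A - λI) = λ^2 + 6λ + 5 = 0.
Eigenvalues λ = -5, -1.
For λ=-5: (A-λI) row 1 is [8, 8], so an eigenvector is (1, -1).
For λ=-1: (A-λI) row 1 is [4, 8], so an eigenvector is (2, -1).
General solution: C_1e^(-5t)(1,-1) + C_2e^(-t)(2,-1).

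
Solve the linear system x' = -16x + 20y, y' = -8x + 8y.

Coefficient matrix A = [[-16, 20], [-8, 8]].
Characteristic polynomial det(A - λI) = λ^2 + 8λ + 32 = 0.
Eigenvalues λ = -4 ± 4i (complex conjugate pair).
For λ=-4+4i: an eigenvector is (-1,-1) - i(-2,-1) = (-1 + 2i, -1 + i).
A real fundamental pair from Re and Im of e^((-4+4i)t)v: X_1 = e^(-4t)(cos(4t)·(-1,-1) + sin(4t)·(-2,-1)), X_2 = e^(-4t)(sin(4t)·(-1,-1) - cos(4t)·(-2,-1)).
General solution: c_1X_1 + c_2X_2.

x(t) = -2c_1e^(-4t)sin(4t) - c_1e^(-4t)cos(4t) - c_2e^(-4t)sin(4t) + 2c_2e^(-4t)cos(4t), y(t) = -c_1e^(-4t)sin(4t) - c_1e^(-4t)cos(4t) - c_2e^(-4t)sin(4t) + c_2e^(-4t)cos(4t)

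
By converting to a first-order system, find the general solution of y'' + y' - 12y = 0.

Let x_1 = y, x_2 = y'. Then x_1' = x_2 and x_2' = 12x_1 - x_2.
A = [[0,1],[12,-1]]; det(A-λI) = λ^2 + λ - 12.
Eigenvalues λ = 3, -4 with eigenvectors (1,3), (1,-4).

y(t) = K_1e^(3t) + K_2e^(-4t)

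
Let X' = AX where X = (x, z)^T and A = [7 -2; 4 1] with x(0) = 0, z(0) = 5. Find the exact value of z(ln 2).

-80

A = [[7,-2],[4,1]]; eigenvalues λ = 3, 5.
Eigenvectors: (1,2) for λ=3, (-1,-1) for λ=5.
From the initial condition, c_1 = 5, c_2 = 5.
z(ln 2) = (5)(2^3)(2) + (5)(2^5)(-1) = -80.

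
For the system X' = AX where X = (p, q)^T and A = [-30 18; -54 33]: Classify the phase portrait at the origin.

A = [[-30,18],[-54,33]]; det(A-λI) = λ^2 - 3λ - 18.
λ = -3, 6: opposite signs.

saddle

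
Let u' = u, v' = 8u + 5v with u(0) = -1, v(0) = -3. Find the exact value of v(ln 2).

-156

A = [[1,0],[8,5]]; eigenvalues λ = 1, 5.
Eigenvectors: (-1,2) for λ=1, (0,-1) for λ=5.
From the initial condition, c_1 = 1, c_2 = 5.
v(ln 2) = (1)(2^1)(2) + (5)(2^5)(-1) = -156.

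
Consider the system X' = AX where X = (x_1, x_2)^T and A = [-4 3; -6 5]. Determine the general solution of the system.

x_1(t) = -C_1e^(2t) - C_2e^(-t), x_2(t) = -2C_1e^(2t) - C_2e^(-t)

Coefficient matrix A = [[-4, 3], [-6, 5]].
Characteristic polynomial det(A - λI) = λ^2 - λ - 2 = 0.
Eigenvalues λ = 2, -1.
For λ=2: (A-λI) row 1 is [-6, 3], so an eigenvector is (-1, -2).
For λ=-1: (A-λI) row 1 is [-3, 3], so an eigenvector is (-1, -1).
General solution: C_1e^(2t)(-1,-2) + C_2e^(-t)(-1,-1).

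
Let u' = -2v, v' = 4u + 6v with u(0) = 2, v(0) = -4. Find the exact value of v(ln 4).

-1024

A = [[0,-2],[4,6]]; eigenvalues λ = 2, 4.
Eigenvectors: (1,-1) for λ=2, (1,-2) for λ=4.
From the initial condition, c_1 = 0, c_2 = 2.
v(ln 4) = (0)(4^2)(-1) + (2)(4^4)(-2) = -1024.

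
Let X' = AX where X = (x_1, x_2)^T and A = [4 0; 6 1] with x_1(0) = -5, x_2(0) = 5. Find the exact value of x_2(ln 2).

A = [[4,0],[6,1]]; eigenvalues λ = 4, 1.
Eigenvectors: (1,2) for λ=4, (0,-1) for λ=1.
From the initial condition, c_1 = -5, c_2 = -15.
x_2(ln 2) = (-5)(2^4)(2) + (-15)(2^1)(-1) = -130.

-130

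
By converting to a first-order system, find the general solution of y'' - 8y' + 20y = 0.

y(t) = c_1e^(4t)cos(2t) + c_2e^(4t)sin(2t)

Let x_1 = y, x_2 = y'. Then x_1' = x_2 and x_2' = -20x_1 + 8x_2.
A = [[0,1],[-20,8]]; det(A-λI) = λ^2 - 8λ + 20.
Eigenvalues λ = 4 ± 2i.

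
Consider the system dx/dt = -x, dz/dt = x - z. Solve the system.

x(t) = -C_2e^(-t), z(t) = -C_1e^(-t) - C_2te^(-t) - 2C_2e^(-t)

Coefficient matrix A = [[-1, 0], [1, -1]].
Characteristic polynomial det(A - λI) = λ^2 + 2λ + 1 = 0.
Single eigenvalue λ = -1 with algebraic multiplicity 2.
Eigenvector v = (0,-1); generalized eigenvector w with (A-λI)w=v is (-1,-2).
General solution: e^(-t)[C_1·v + C_2·(t·v + w)].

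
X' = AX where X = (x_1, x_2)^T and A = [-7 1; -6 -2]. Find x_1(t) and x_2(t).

Coefficient matrix A = [[-7, 1], [-6, -2]].
Characteristic polynomial det(A - λI) = λ^2 + 9λ + 20 = 0.
Eigenvalues λ = -5, -4.
For λ=-5: (A-λI) row 1 is [-2, 1], so an eigenvector is (1, 2).
For λ=-4: (A-λI) row 1 is [-3, 1], so an eigenvector is (-1, -3).
General solution: c_1e^(-5t)(1,2) + c_2e^(-4t)(-1,-3).

x_1(t) = c_1e^(-5t) - c_2e^(-4t), x_2(t) = 2c_1e^(-5t) - 3c_2e^(-4t)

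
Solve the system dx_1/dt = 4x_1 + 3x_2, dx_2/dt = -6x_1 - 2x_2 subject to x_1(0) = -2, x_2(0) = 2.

x_1(t) = -2e^(t)cos(3t), x_2(t) = 2e^(t)sin(3t) + 2e^(t)cos(3t)

Coefficient matrix A = [[4, 3], [-6, -2]].
Characteristic polynomial det(A - λI) = λ^2 - 2λ + 10 = 0.
Eigenvalues λ = 1 ± 3i (complex conjugate pair).
For λ=1+3i: an eigenvector is (-1,1) - i(0,1) = (-1, 1 - i).
A real fundamental pair from Re and Im of e^((1+3i)t)v: X_1 = e^(t)(cos(3t)·(-1,1) + sin(3t)·(0,1)), X_2 = e^(t)(sin(3t)·(-1,1) - cos(3t)·(0,1)).
General solution: C_1X_1 + C_2X_2.
Applying x_1(0)=-2, x_2(0)=2 gives C_1=2, C_2=0.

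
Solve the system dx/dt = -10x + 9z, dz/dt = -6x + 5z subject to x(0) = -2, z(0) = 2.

x(t) = 10e^(-t) - 12e^(-4t), z(t) = 10e^(-t) - 8e^(-4t)

Coefficient matrix A = [[-10, 9], [-6, 5]].
Characteristic polynomial det(A - λI) = λ^2 + 5λ + 4 = 0.
Eigenvalues λ = -4, -1.
For λ=-4: (A-λI) row 1 is [-6, 9], so an eigenvector is (3, 2).
For λ=-1: (A-λI) row 1 is [-9, 9], so an eigenvector is (1, 1).
General solution: K_1e^(-4t)(3,2) + K_2e^(-t)(1,1).
Applying x(0)=-2, z(0)=2 gives K_1=-4, K_2=10.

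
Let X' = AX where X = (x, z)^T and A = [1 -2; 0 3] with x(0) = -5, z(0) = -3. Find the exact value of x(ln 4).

160

A = [[1,-2],[0,3]]; eigenvalues λ = 1, 3.
Eigenvectors: (-1,0) for λ=1, (1,-1) for λ=3.
From the initial condition, c_1 = 8, c_2 = 3.
x(ln 4) = (8)(4^1)(-1) + (3)(4^3)(1) = 160.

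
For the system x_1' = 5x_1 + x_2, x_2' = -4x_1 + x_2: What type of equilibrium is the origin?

unstable improper node

A = [[5,1],[-4,1]]; det(A-λI) = λ^2 - 6λ + 9.
repeated λ = 3 with a single eigenvector.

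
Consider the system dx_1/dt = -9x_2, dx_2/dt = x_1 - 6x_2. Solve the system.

x_1(t) = 3c_1e^(-3t) + 3c_2te^(-3t) - 2c_2e^(-3t), x_2(t) = c_1e^(-3t) + c_2te^(-3t) - c_2e^(-3t)

Coefficient matrix A = [[0, -9], [1, -6]].
Characteristic polynomial det(A - λI) = λ^2 + 6λ + 9 = 0.
Single eigenvalue λ = -3 with algebraic multiplicity 2.
Eigenvector v = (3,1); generalized eigenvector w with (A-λI)w=v is (-2,-1).
General solution: e^(-3t)[c_1·v + c_2·(t·v + w)].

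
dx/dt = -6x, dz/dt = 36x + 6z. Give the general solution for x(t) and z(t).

x(t) = c_1e^(-6t), z(t) = -3c_1e^(-6t) - c_2e^(6t)

Coefficient matrix A = [[-6, 0], [36, 6]].
Characteristic polynomial det(A - λI) = λ^2 - 36 = 0.
Eigenvalues λ = -6, 6.
For λ=-6: (A-λI) row 2 is [36, 12], so an eigenvector is (1, -3).
For λ=6: (A-λI) row 1 is [-12, 0], so an eigenvector is (0, -1).
General solution: c_1e^(-6t)(1,-3) + c_2e^(6t)(0,-1).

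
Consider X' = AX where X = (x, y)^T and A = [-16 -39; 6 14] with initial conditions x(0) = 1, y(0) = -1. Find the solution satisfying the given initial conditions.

Coefficient matrix A = [[-16, -39], [6, 14]].
Characteristic polynomial det(A - λI) = λ^2 + 2λ + 10 = 0.
Eigenvalues λ = -1 ± 3i (complex conjugate pair).
For λ=-1+3i: an eigenvector is (-2,1) - i(-3,1) = (-2 + 3i, 1 - i).
A real fundamental pair from Re and Im of e^((-1+3i)t)v: X_1 = e^(-t)(cos(3t)·(-2,1) + sin(3t)·(-3,1)), X_2 = e^(-t)(sin(3t)·(-2,1) - cos(3t)·(-3,1)).
General solution: K_1X_1 + K_2X_2.
Applying x(0)=1, y(0)=-1 gives K_1=-2, K_2=-1.

x(t) = 8e^(-t)sin(3t) + e^(-t)cos(3t), y(t) = -3e^(-t)sin(3t) - e^(-t)cos(3t)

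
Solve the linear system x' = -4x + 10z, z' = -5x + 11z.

Coefficient matrix A = [[-4, 10], [-5, 11]].
Characteristic polynomial det(A - λI) = λ^2 - 7λ + 6 = 0.
Eigenvalues λ = 1, 6.
For λ=1: (A-λI) row 1 is [-5, 10], so an eigenvector is (-2, -1).
For λ=6: (A-λI) row 1 is [-10, 10], so an eigenvector is (-1, -1).
General solution: K_1e^(t)(-2,-1) + K_2e^(6t)(-1,-1).

x(t) = -2K_1e^(t) - K_2e^(6t), z(t) = -K_1e^(t) - K_2e^(6t)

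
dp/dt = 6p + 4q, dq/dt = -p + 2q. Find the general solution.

Coefficient matrix A = [[6, 4], [-1, 2]].
Characteristic polynomial det(A - λI) = λ^2 - 8λ + 16 = 0.
Single eigenvalue λ = 4 with algebraic multiplicity 2.
Eigenvector v = (-2,1); generalized eigenvector w with (A-λI)w=v is (-1,0).
General solution: e^(4t)[c_1·v + c_2·(t·v + w)].

p(t) = -2c_1e^(4t) - 2c_2te^(4t) - c_2e^(4t), q(t) = c_1e^(4t) + c_2te^(4t)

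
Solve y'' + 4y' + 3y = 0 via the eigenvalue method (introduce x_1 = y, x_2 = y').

y(t) = c_1e^(-t) + c_2e^(-3t)

Let x_1 = y, x_2 = y'. Then x_1' = x_2 and x_2' = -3x_1 - 4x_2.
A = [[0,1],[-3,-4]]; det(A-λI) = λ^2 + 4λ + 3.
Eigenvalues λ = -1, -3 with eigenvectors (1,-1), (1,-3).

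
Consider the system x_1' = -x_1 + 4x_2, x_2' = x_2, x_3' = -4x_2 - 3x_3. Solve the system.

Coefficient matrix A = [[-1, 4, 0], [0, 1, 0], [0, -4, -3]].
det(A - λI) = 0 gives eigenvalues λ = -1, 1, -3.
For λ=-1: eigenvector (1,0,0).
For λ=1: eigenvector (2,1,-1).
For λ=-3: eigenvector (0,0,1).
General solution: c_1e^(-t)(1,0,0) + c_2e^(t)(2,1,-1) + c_3e^(-3t)(0,0,1).

x_1(t) = c_1e^(-t) + 2c_2e^(t), x_2(t) = c_2e^(t), x_3(t) = -c_2e^(t) + c_3e^(-3t)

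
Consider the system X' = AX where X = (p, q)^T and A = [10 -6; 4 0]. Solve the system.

p(t) = 3K_1e^(6t) - K_2e^(4t), q(t) = 2K_1e^(6t) - K_2e^(4t)

Coefficient matrix A = [[10, -6], [4, 0]].
Characteristic polynomial det(A - λI) = λ^2 - 10λ + 24 = 0.
Eigenvalues λ = 6, 4.
For λ=6: (A-λI) row 1 is [4, -6], so an eigenvector is (3, 2).
For λ=4: (A-λI) row 1 is [6, -6], so an eigenvector is (-1, -1).
General solution: K_1e^(6t)(3,2) + K_2e^(4t)(-1,-1).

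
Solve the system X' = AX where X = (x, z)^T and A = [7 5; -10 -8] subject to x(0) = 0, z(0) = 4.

x(t) = 4e^(2t) - 4e^(-3t), z(t) = -4e^(2t) + 8e^(-3t)

Coefficient matrix A = [[7, 5], [-10, -8]].
Characteristic polynomial det(A - λI) = λ^2 + λ - 6 = 0.
Eigenvalues λ = -3, 2.
For λ=-3: (A-λI) row 1 is [10, 5], so an eigenvector is (1, -2).
For λ=2: (A-λI) row 1 is [5, 5], so an eigenvector is (1, -1).
General solution: K_1e^(-3t)(1,-2) + K_2e^(2t)(1,-1).
Applying x(0)=0, z(0)=4 gives K_1=-4, K_2=4.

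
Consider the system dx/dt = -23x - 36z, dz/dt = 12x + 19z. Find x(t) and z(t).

x(t) = 2C_1e^(-5t) + 3C_2e^(t), z(t) = -C_1e^(-5t) - 2C_2e^(t)

Coefficient matrix A = [[-23, -36], [12, 19]].
Characteristic polynomial det(A - λI) = λ^2 + 4λ - 5 = 0.
Eigenvalues λ = -5, 1.
For λ=-5: (A-λI) row 1 is [-18, -36], so an eigenvector is (2, -1).
For λ=1: (A-λI) row 1 is [-24, -36], so an eigenvector is (3, -2).
General solution: C_1e^(-5t)(2,-1) + C_2e^(t)(3,-2).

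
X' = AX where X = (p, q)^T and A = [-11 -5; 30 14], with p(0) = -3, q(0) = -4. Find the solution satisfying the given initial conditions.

p(t) = 10e^(4t) - 13e^(-t), q(t) = -30e^(4t) + 26e^(-t)

Coefficient matrix A = [[-11, -5], [30, 14]].
Characteristic polynomial det(A - λI) = λ^2 - 3λ - 4 = 0.
Eigenvalues λ = 4, -1.
For λ=4: (A-λI) row 1 is [-15, -5], so an eigenvector is (1, -3).
For λ=-1: (A-λI) row 1 is [-10, -5], so an eigenvector is (-1, 2).
General solution: K_1e^(4t)(1,-3) + K_2e^(-t)(-1,2).
Applying p(0)=-3, q(0)=-4 gives K_1=10, K_2=13.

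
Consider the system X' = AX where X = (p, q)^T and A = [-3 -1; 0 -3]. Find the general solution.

Coefficient matrix A = [[-3, -1], [0, -3]].
Characteristic polynomial det(A - λI) = λ^2 + 6λ + 9 = 0.
Single eigenvalue λ = -3 with algebraic multiplicity 2.
Eigenvector v = (1,0); generalized eigenvector w with (A-λI)w=v is (1,-1).
General solution: e^(-3t)[K_1·v + K_2·(t·v + w)].

p(t) = K_1e^(-3t) + K_2te^(-3t) + K_2e^(-3t), q(t) = -K_2e^(-3t)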